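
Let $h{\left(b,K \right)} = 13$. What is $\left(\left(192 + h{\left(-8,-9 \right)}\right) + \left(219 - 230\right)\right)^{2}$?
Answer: $37636$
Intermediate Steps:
$\left(\left(192 + h{\left(-8,-9 \right)}\right) + \left(219 - 230\right)\right)^{2} = \left(\left(192 + 13\right) + \left(219 - 230\right)\right)^{2} = \left(205 + \left(219 - 230\right)\right)^{2} = \left(205 - 11\right)^{2} = 194^{2} = 37636$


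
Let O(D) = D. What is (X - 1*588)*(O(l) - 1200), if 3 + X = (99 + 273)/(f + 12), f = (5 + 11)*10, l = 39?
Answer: 683640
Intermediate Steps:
f = 160 (f = 16*10 = 160)
X = -36/43 (X = -3 + (99 + 273)/(160 + 12) = -3 + 372/172 = -3 + 372*(1/172) = -3 + 93/43 = -36/43 ≈ -0.83721)
(X - 1*588)*(O(l) - 1200) = (-36/43 - 1*588)*(39 - 1200) = (-36/43 - 588)*(-1161) = -25320/43*(-1161) = 683640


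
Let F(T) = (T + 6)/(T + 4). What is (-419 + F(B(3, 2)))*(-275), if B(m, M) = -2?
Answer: 114675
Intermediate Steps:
F(T) = (6 + T)/(4 + T)
(-419 + F(B(3, 2)))*(-275) = (-419 + (6 - 2)/(4 - 2))*(-275) = (-419 + 4/2)*(-275) = (-419 + (1/2)*4)*(-275) = (-419 + 2)*(-275) = -417*(-275) = 114675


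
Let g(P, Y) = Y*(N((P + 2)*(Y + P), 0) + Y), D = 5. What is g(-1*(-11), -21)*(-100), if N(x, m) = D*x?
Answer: -1409100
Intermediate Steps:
N(x, m) = 5*x
g(P, Y) = Y*(Y + 5*(2 + P)*(P + Y)) (g(P, Y) = Y*(5*((P + 2)*(Y + P)) + Y) = Y*(5*((2 + P)*(P + Y)) + Y) = Y*(5*(2 + P)*(P + Y) + Y) = Y*(Y + 5*(2 + P)*(P + Y)))
g(-1*(-11), -21)*(-100) = -21*(5*(-1*(-11))² + 10*(-1*(-11)) + 11*(-21) + 5*(-1*(-11))*(-21))*(-100) = -21*(5*11² + 10*11 - 231 + 5*11*(-21))*(-100) = -21*(5*121 + 110 - 231 - 1155)*(-100) = -21*(605 + 110 - 231 - 1155)*(-100) = -21*(-671)*(-100) = 14091*(-100) = -1409100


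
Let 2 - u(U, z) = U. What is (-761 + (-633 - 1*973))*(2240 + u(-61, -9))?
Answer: -5451201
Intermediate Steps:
u(U, z) = 2 - U
(-761 + (-633 - 1*973))*(2240 + u(-61, -9)) = (-761 + (-633 - 1*973))*(2240 + (2 - 1*(-61))) = (-761 + (-633 - 973))*(2240 + (2 + 61)) = (-761 - 1606)*(2240 + 63) = -2367*2303 = -5451201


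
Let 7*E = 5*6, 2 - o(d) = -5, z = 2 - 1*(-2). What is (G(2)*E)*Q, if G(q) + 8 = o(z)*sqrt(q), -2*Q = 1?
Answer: 120/7 - 15*sqrt(2) ≈ -4.0703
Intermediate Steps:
Q = -1/2 (Q = -1/2*1 = -1/2 ≈ -0.50000)
z = 4 (z = 2 + 2 = 4)
o(d) = 7 (o(d) = 2 - 1*(-5) = 2 + 5 = 7)
G(q) = -8 + 7*sqrt(q)
E = 30/7 (E = (5*6)/7 = (1/7)*30 = 30/7 ≈ 4.2857)
(G(2)*E)*Q = ((-8 + 7*sqrt(2))*(30/7))*(-1/2) = (-240/7 + 30*sqrt(2))*(-1/2) = 120/7 - 15*sqrt(2)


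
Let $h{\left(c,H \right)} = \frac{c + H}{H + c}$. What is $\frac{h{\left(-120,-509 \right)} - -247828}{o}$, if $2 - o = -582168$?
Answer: $\frac{247829}{582170} \approx 0.4257$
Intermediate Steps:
$o = 582170$ ($o = 2 - -582168 = 2 + 582168 = 582170$)
$h{\left(c,H \right)} = 1$ ($h{\left(c,H \right)} = \frac{H + c}{H + c} = 1$)
$\frac{h{\left(-120,-509 \right)} - -247828}{o} = \frac{1 - -247828}{582170} = \left(1 + 247828\right) \frac{1}{582170} = 247829 \cdot \frac{1}{582170} = \frac{247829}{582170}$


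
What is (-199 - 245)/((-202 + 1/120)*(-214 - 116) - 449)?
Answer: -1776/264833 ≈ -0.0067061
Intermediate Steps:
(-199 - 245)/((-202 + 1/120)*(-214 - 116) - 449) = -444/((-202 + 1/120)*(-330) - 449) = -444/(-24239/120*(-330) - 449) = -444/(266629/4 - 449) = -444/264833/4 = -444*4/264833 = -1776/264833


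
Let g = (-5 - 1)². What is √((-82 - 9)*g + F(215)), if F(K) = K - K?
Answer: 6*I*√91 ≈ 57.236*I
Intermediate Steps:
g = 36 (g = (-6)² = 36)
F(K) = 0
√((-82 - 9)*g + F(215)) = √((-82 - 9)*36 + 0) = √(-91*36 + 0) = √(-3276 + 0) = √(-3276) = 6*I*√91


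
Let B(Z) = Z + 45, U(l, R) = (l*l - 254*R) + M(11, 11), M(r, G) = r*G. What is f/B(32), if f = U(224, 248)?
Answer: -12695/77 ≈ -164.87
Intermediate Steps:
M(r, G) = G*r
U(l, R) = 121 + l**2 - 254*R (U(l, R) = (l*l - 254*R) + 11*11 = (l**2 - 254*R) + 121 = 121 + l**2 - 254*R)
f = -12695 (f = 121 + 224**2 - 254*248 = 121 + 50176 - 62992 = -12695)
B(Z) = 45 + Z
f/B(32) = -12695/(45 + 32) = -12695/77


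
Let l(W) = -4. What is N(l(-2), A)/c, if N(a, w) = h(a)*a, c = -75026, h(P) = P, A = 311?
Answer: -8/37513 ≈ -0.00021326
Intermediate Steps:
N(a, w) = a² (N(a, w) = a*a = a²)
N(l(-2), A)/c = (-4)²/(-75026) = 16*(-1/75026) = -8/37513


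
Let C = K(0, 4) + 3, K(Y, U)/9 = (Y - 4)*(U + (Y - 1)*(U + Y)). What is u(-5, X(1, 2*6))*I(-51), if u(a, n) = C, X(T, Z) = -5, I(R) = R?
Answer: -153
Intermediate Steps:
K(Y, U) = 9*(-4 + Y)*(U + (-1 + Y)*(U + Y)) (K(Y, U) = 9*((Y - 4)*(U + (Y - 1)*(U + Y))) = 9*((-4 + Y)*(U + (-1 + Y)*(U + Y))) = 9*(-4 + Y)*(U + (-1 + Y)*(U + Y)))
C = 3 (C = 9*0*(4 + 0² - 5*0 - 4*4 + 4*0) + 3 = 9*0*(4 + 0 + 0 - 16 + 0) + 3 = 9*0*(-12) + 3 = 0 + 3 = 3)
u(a, n) = 3
u(-5, X(1, 2*6))*I(-51) = 3*(-51) = -153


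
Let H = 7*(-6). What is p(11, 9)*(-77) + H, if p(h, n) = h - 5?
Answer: -504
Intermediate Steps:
p(h, n) = -5 + h
H = -42
p(11, 9)*(-77) + H = (-5 + 11)*(-77) - 42 = 6*(-77) - 42 = -462 - 42 = -504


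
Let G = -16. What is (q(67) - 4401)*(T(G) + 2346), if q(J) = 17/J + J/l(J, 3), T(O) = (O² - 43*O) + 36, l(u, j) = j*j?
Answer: -8811109486/603 ≈ -1.4612e+7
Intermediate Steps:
l(u, j) = j²
T(O) = 36 + O² - 43*O
q(J) = 17/J + J/9 (q(J) = 17/J + J/(3²) = 17/J + J/9)
(q(67) - 4401)*(T(G) + 2346) = ((17/67 + (⅑)*67) - 4401)*((36 + (-16)² - 43*(-16)) + 2346) = ((17*(1/67) + 67/9) - 4401)*((36 + 256 + 688) + 2346) = ((17/67 + 67/9) - 4401)*(980 + 2346) = (4642/603 - 4401)*3326 = -2649161/603*3326 = -8811109486/603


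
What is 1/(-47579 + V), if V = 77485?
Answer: 1/29906 ≈ 3.3438e-5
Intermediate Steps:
1/(-47579 + V) = 1/(-47579 + 77485) = 1/29906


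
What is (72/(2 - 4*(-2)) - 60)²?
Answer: 69696/25 ≈ 2787.8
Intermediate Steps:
(72/(2 - 4*(-2)) - 60)² = (72/(2 + 8) - 60)² = (72/10 - 60)² = (72*(⅒) - 60)² = (36/5 - 60)² = (-264/5)² = 69696/25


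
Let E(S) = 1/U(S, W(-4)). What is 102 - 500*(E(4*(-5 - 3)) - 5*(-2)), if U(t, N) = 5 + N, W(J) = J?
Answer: -5398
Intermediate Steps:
E(S) = 1 (E(S) = 1/(5 - 4) = 1/1 = 1)
102 - 500*(E(4*(-5 - 3)) - 5*(-2)) = 102 - 500*(1 - 5*(-2)) = 102 - 500*(1 + 10) = 102 - 500*11 = 102 - 5500 = -5398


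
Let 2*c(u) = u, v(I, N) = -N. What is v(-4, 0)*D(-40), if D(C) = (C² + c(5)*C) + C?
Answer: 0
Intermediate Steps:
c(u) = u/2
D(C) = C² + 7*C/2 (D(C) = (C² + ((½)*5)*C) + C = (C² + 5*C/2) + C = C² + 7*C/2)
v(-4, 0)*D(-40) = (-1*0)*((½)*(-40)*(7 + 2*(-40))) = 0*((½)*(-40)*(7 - 80)) = 0*((½)*(-40)*(-73)) = 0*1460 = 0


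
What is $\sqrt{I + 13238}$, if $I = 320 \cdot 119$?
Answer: $3 \sqrt{5702} \approx 226.53$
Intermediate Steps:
$I = 38080$
$\sqrt{I + 13238} = \sqrt{38080 + 13238} = \sqrt{51318} = 3 \sqrt{5702}$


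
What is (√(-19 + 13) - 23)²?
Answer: (23 - I*√6)² ≈ 523.0 - 112.68*I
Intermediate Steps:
(√(-19 + 13) - 23)² = (√(-6) - 23)² = (I*√6 - 23)² = (-23 + I*√6)²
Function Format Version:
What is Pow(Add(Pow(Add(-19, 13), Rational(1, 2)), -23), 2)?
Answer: Pow(Add(23, Mul(-1, I, Pow(6, Rational(1, 2)))), 2) ≈ Add(523.00, Mul(-112.68, I))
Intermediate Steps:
Pow(Add(Pow(Add(-19, 13), Rational(1, 2)), -23), 2) = Pow(Add(Pow(-6, Rational(1, 2)), -23), 2) = Pow(Add(Mul(I, Pow(6, Rational(1, 2))), -23), 2) = Pow(Add(-23, Mul(I, Pow(6, Rational(1, 2)))), 2)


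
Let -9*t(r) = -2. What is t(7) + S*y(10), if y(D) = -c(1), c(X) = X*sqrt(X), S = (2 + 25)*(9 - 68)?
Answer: 14339/9 ≈ 1593.2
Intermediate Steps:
t(r) = 2/9 (t(r) = -1/9*(-2) = 2/9)
S = -1593 (S = 27*(-59) = -1593)
c(X) = X**(3/2)
y(D) = -1 (y(D) = -1**(3/2) = -1*1 = -1)
t(7) + S*y(10) = 2/9 - 1593*(-1) = 2/9 + 1593 = 14339/9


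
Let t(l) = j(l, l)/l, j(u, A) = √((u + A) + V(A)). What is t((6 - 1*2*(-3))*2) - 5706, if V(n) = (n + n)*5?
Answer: -5706 + √2/2 ≈ -5705.3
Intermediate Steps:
V(n) = 10*n (V(n) = (2*n)*5 = 10*n)
j(u, A) = √(u + 11*A) (j(u, A) = √((u + A) + 10*A) = √((A + u) + 10*A) = √(u + 11*A))
t(l) = 2*√3/√l (t(l) = √(l + 11*l)/l = √(12*l)/l = (2*√3*√l)/l = 2*√3/√l)
t((6 - 1*2*(-3))*2) - 5706 = 2*√3/√((6 - 1*2*(-3))*2) - 5706 = 2*√3/√((6 - 2*(-3))*2) - 5706 = 2*√3/√((6 + 6)*2) - 5706 = 2*√3/√(12*2) - 5706 = 2*√3/√24 - 5706 = 2*√3*(√6/12) - 5706 = √2/2 - 5706 = -5706 + √2/2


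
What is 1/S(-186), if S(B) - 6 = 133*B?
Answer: -1/24732 ≈ -4.0433e-5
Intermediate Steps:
S(B) = 6 + 133*B
1/S(-186) = 1/(6 + 133*(-186)) = 1/(6 - 24738) = 1/(-24732) = -1/24732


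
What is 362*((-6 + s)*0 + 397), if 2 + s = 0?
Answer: 143714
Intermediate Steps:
s = -2 (s = -2 + 0 = -2)
362*((-6 + s)*0 + 397) = 362*((-6 - 2)*0 + 397) = 362*(-8*0 + 397) = 362*(0 + 397) = 362*397 = 143714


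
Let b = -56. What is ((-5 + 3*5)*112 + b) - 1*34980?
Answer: -33916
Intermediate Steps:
((-5 + 3*5)*112 + b) - 1*34980 = ((-5 + 3*5)*112 - 56) - 1*34980 = ((-5 + 15)*112 - 56) - 34980 = (10*112 - 56) - 34980 = (1120 - 56) - 34980 = 1064 - 34980 = -33916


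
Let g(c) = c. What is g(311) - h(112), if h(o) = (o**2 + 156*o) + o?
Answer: -29817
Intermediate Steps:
h(o) = o**2 + 157*o
g(311) - h(112) = 311 - 112*(157 + 112) = 311 - 112*269 = 311 - 1*30128 = 311 - 30128 = -29817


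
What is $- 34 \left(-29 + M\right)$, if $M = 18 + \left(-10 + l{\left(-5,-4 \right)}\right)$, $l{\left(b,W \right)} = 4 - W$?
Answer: $442$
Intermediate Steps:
$M = 16$ ($M = 18 + \left(-10 + \left(4 - -4\right)\right) = 18 + \left(-10 + \left(4 + 4\right)\right) = 18 + \left(-10 + 8\right) = 18 - 2 = 16$)
$- 34 \left(-29 + M\right) = - 34 \left(-29 + 16\right) = \left(-34\right) \left(-13\right) = 442$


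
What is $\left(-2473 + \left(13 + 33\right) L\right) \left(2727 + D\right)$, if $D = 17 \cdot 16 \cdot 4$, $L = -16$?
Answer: $-12242335$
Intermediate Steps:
$D = 1088$ ($D = 272 \cdot 4 = 1088$)
$\left(-2473 + \left(13 + 33\right) L\right) \left(2727 + D\right) = \left(-2473 + \left(13 + 33\right) \left(-16\right)\right) \left(2727 + 1088\right) = \left(-2473 + 46 \left(-16\right)\right) 3815 = \left(-2473 - 736\right) 3815 = \left(-3209\right) 3815 = -12242335$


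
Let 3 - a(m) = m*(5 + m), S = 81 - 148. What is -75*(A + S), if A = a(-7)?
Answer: 5850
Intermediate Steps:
S = -67
a(m) = 3 - m*(5 + m)
A = -11 (A = 3 - 1*(-7)² - 5*(-7) = 3 - 1*49 + 35 = 3 - 49 + 35 = -11)
-75*(A + S) = -75*(-11 - 67) = -75*(-78) = 5850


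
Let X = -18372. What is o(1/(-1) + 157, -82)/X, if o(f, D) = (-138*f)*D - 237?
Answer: -588353/6124 ≈ -96.073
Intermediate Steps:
o(f, D) = -237 - 138*D*f (o(f, D) = -138*D*f - 237 = -237 - 138*D*f)
o(1/(-1) + 157, -82)/X = (-237 - 138*(-82)*(1/(-1) + 157))/(-18372) = (-237 - 138*(-82)*(-1 + 157))*(-1/18372) = (-237 - 138*(-82)*156)*(-1/18372) = (-237 + 1765296)*(-1/18372) = 1765059*(-1/18372) = -588353/6124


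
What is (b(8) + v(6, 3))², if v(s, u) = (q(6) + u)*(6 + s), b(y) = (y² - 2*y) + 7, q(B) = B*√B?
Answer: 39385 + 13104*√6 ≈ 71483.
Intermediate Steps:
q(B) = B^(3/2)
b(y) = 7 + y² - 2*y
v(s, u) = (6 + s)*(u + 6*√6) (v(s, u) = (6^(3/2) + u)*(6 + s) = (6*√6 + u)*(6 + s) = (u + 6*√6)*(6 + s) = (6 + s)*(u + 6*√6))
(b(8) + v(6, 3))² = ((7 + 8² - 2*8) + (6*3 + 36*√6 + 6*3 + 6*6*√6))² = ((7 + 64 - 16) + (18 + 36*√6 + 18 + 36*√6))² = (55 + (36 + 72*√6))² = (91 + 72*√6)²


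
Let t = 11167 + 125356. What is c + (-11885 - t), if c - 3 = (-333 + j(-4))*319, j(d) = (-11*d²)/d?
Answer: -240596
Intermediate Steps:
t = 136523
j(d) = -11*d
c = -92188 (c = 3 + (-333 - 11*(-4))*319 = 3 + (-333 + 44)*319 = 3 - 289*319 = 3 - 92191 = -92188)
c + (-11885 - t) = -92188 + (-11885 - 1*136523) = -92188 + (-11885 - 136523) = -92188 - 148408 = -240596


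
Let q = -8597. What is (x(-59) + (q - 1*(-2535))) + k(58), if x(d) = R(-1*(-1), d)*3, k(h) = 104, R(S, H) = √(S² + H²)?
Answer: -5958 + 3*√3482 ≈ -5781.0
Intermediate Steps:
R(S, H) = √(H² + S²)
x(d) = 3*√(1 + d²) (x(d) = √(d² + (-1*(-1))²)*3 = √(d² + 1²)*3 = √(d² + 1)*3 = √(1 + d²)*3 = 3*√(1 + d²))
(x(-59) + (q - 1*(-2535))) + k(58) = (3*√(1 + (-59)²) + (-8597 - 1*(-2535))) + 104 = (3*√(1 + 3481) + (-8597 + 2535)) + 104 = (3*√3482 - 6062) + 104 = (-6062 + 3*√3482) + 104 = -5958 + 3*√3482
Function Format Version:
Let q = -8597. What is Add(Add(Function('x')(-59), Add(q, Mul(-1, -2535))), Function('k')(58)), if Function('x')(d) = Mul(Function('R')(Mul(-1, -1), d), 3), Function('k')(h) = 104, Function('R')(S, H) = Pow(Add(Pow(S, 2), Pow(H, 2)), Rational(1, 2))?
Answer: Add(-5958, Mul(3, Pow(3482, Rational(1, 2)))) ≈ -5781.0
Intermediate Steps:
Function('R')(S, H) = Pow(Add(Pow(H, 2), Pow(S, 2)), Rational(1, 2))
Function('x')(d) = Mul(3, Pow(Add(1, Pow(d, 2)), Rational(1, 2))) (Function('x')(d) = Mul(Pow(Add(Pow(d, 2), Pow(Mul(-1, -1), 2)), Rational(1, 2)), 3) = Mul(Pow(Add(Pow(d, 2), Pow(1, 2)), Rational(1, 2)), 3) = Mul(Pow(Add(Pow(d, 2), 1), Rational(1, 2)), 3) = Mul(Pow(Add(1, Pow(d, 2)), Rational(1, 2)), 3) = Mul(3, Pow(Add(1, Pow(d, 2)), Rational(1, 2))))
Add(Add(Function('x')(-59), Add(q, Mul(-1, -2535))), Function('k')(58)) = Add(Add(Mul(3, Pow(Add(1, Pow(-59, 2)), Rational(1, 2))), Add(-8597, Mul(-1, -2535))), 104) = Add(Add(Mul(3, Pow(Add(1, 3481), Rational(1, 2))), Add(-8597, 2535)), 104) = Add(Add(Mul(3, Pow(3482, Rational(1, 2))), -6062), 104) = Add(Add(-6062, Mul(3, Pow(3482, Rational(1, 2)))), 104) = Add(-5958, Mul(3, Pow(3482, Rational(1, 2))))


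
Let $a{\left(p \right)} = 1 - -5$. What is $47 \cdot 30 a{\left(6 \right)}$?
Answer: $8460$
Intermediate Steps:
$a{\left(p \right)} = 6$ ($a{\left(p \right)} = 1 + 5 = 6$)
$47 \cdot 30 a{\left(6 \right)} = 47 \cdot 30 \cdot 6 = 1410 \cdot 6 = 8460$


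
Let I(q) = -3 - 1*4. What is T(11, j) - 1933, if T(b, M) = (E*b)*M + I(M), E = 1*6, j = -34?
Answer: -4184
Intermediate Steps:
I(q) = -7 (I(q) = -3 - 4 = -7)
E = 6
T(b, M) = -7 + 6*M*b (T(b, M) = (6*b)*M - 7 = 6*M*b - 7 = -7 + 6*M*b)
T(11, j) - 1933 = (-7 + 6*(-34)*11) - 1933 = (-7 - 2244) - 1933 = -2251 - 1933 = -4184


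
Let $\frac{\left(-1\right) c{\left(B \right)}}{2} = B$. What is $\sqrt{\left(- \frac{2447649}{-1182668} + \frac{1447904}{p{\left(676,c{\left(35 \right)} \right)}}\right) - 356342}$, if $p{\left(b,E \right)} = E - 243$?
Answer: $\frac{i \sqrt{12365749894415544081973}}{185087542} \approx 600.8 i$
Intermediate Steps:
$c{\left(B \right)} = - 2 B$
$p{\left(b,E \right)} = -243 + E$
$\sqrt{\left(- \frac{2447649}{-1182668} + \frac{1447904}{p{\left(676,c{\left(35 \right)} \right)}}\right) - 356342} = \sqrt{\left(- \frac{2447649}{-1182668} + \frac{1447904}{-243 - 70}\right) - 356342} = \sqrt{\left(\left(-2447649\right) \left(- \frac{1}{1182668}\right) + \frac{1447904}{-243 - 70}\right) - 356342} = \sqrt{\left(\frac{2447649}{1182668} + \frac{1447904}{-313}\right) - 356342} = \sqrt{\left(\frac{2447649}{1182668} + 1447904 \left(- \frac{1}{313}\right)\right) - 356342} = \sqrt{\left(\frac{2447649}{1182668} - \frac{1447904}{313}\right) - 356342} = \sqrt{- \frac{1711623613735}{370175084} - 356342} = \sqrt{- \frac{133620553396463}{370175084}} = \frac{i \sqrt{12365749894415544081973}}{185087542}$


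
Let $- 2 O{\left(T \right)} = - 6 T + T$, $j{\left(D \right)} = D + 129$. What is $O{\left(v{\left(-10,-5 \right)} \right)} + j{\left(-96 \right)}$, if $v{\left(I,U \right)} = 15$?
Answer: $\frac{141}{2} \approx 70.5$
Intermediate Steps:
$j{\left(D \right)} = 129 + D$
$O{\left(T \right)} = \frac{5 T}{2}$ ($O{\left(T \right)} = - \frac{- 6 T + T}{2} = - \frac{\left(-5\right) T}{2} = \frac{5 T}{2}$)
$O{\left(v{\left(-10,-5 \right)} \right)} + j{\left(-96 \right)} = \frac{5}{2} \cdot 15 + \left(129 - 96\right) = \frac{75}{2} + 33 = \frac{141}{2}$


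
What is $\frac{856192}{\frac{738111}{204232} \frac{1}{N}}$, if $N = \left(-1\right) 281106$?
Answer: $- \frac{16384900809381888}{246037} \approx -6.6595 \cdot 10^{10}$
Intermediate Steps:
$N = -281106$
$\frac{856192}{\frac{738111}{204232} \frac{1}{N}} = \frac{856192}{\frac{738111}{204232} \frac{1}{-281106}} = \frac{856192}{738111 \cdot \frac{1}{204232} \left(- \frac{1}{281106}\right)} = \frac{856192}{\frac{738111}{204232} \left(- \frac{1}{281106}\right)} = \frac{856192}{- \frac{246037}{19136946864}} = 856192 \left(- \frac{19136946864}{246037}\right) = - \frac{16384900809381888}{246037}$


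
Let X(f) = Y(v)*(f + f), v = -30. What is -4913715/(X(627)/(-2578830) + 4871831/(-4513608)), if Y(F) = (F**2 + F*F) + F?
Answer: 1906493201949904920/752731266079 ≈ 2.5328e+6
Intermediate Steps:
Y(F) = F + 2*F**2 (Y(F) = (F**2 + F**2) + F = 2*F**2 + F = F + 2*F**2)
X(f) = 3540*f (X(f) = (-30*(1 + 2*(-30)))*(f + f) = (-30*(1 - 60))*(2*f) = (-30*(-59))*(2*f) = 1770*(2*f) = 3540*f)
-4913715/(X(627)/(-2578830) + 4871831/(-4513608)) = -4913715/((3540*627)/(-2578830) + 4871831/(-4513608)) = -4913715/(2219580*(-1/2578830) + 4871831*(-1/4513608)) = -4913715/(-73986/85961 - 4871831/4513608) = -4913715/(-752731266079/387994257288) = -4913715*(-387994257288/752731266079) = 1906493201949904920/752731266079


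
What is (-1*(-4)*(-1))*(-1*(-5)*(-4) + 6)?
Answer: 56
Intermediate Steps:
(-1*(-4)*(-1))*(-1*(-5)*(-4) + 6) = (4*(-1))*(-(-5)*(-4) + 6) = -4*(-1*20 + 6) = -4*(-20 + 6) = -4*(-14) = 56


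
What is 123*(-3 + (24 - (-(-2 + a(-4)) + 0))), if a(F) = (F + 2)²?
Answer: 2829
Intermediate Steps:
a(F) = (2 + F)²
123*(-3 + (24 - (-(-2 + a(-4)) + 0))) = 123*(-3 + (24 - (-(-2 + (2 - 4)²) + 0))) = 123*(-3 + (24 - (-(-2 + (-2)²) + 0))) = 123*(-3 + (24 - (-(-2 + 4) + 0))) = 123*(-3 + (24 - (-1*2 + 0))) = 123*(-3 + (24 - (-2 + 0))) = 123*(-3 + (24 - 1*(-2))) = 123*(-3 + (24 + 2)) = 123*(-3 + 26) = 123*23 = 2829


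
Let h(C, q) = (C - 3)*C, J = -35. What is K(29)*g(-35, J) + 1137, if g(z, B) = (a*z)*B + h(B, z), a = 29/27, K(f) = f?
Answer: 2102314/27 ≈ 77864.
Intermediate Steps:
h(C, q) = C*(-3 + C) (h(C, q) = (-3 + C)*C = C*(-3 + C))
a = 29/27 (a = 29*(1/27) = 29/27 ≈ 1.0741)
g(z, B) = B*(-3 + B) + 29*B*z/27 (g(z, B) = (29*z/27)*B + B*(-3 + B) = 29*B*z/27 + B*(-3 + B) = B*(-3 + B) + 29*B*z/27)
K(29)*g(-35, J) + 1137 = 29*((1/27)*(-35)*(-81 + 27*(-35) + 29*(-35))) + 1137 = 29*((1/27)*(-35)*(-81 - 945 - 1015)) + 1137 = 29*((1/27)*(-35)*(-2041)) + 1137 = 29*(71435/27) + 1137 = 2071615/27 + 1137 = 2102314/27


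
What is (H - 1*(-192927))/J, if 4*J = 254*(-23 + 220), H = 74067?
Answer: 533988/25019 ≈ 21.343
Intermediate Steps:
J = 25019/2 (J = (254*(-23 + 220))/4 = (254*197)/4 = (¼)*50038 = 25019/2 ≈ 12510.)
(H - 1*(-192927))/J = (74067 - 1*(-192927))/(25019/2) = (74067 + 192927)*(2/25019) = 266994*(2/25019) = 533988/25019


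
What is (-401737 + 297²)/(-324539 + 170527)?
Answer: 78382/38503 ≈ 2.0357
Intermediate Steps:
(-401737 + 297²)/(-324539 + 170527) = (-401737 + 88209)/(-154012) = -313528*(-1/154012) = 78382/38503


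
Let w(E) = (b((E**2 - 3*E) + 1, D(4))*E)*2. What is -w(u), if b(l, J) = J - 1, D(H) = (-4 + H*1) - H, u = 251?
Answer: 2510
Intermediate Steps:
D(H) = -4 (D(H) = (-4 + H) - H = -4)
b(l, J) = -1 + J
w(E) = -10*E (w(E) = ((-1 - 4)*E)*2 = -5*E*2 = -10*E)
-w(u) = -(-10)*251 = -1*(-2510) = 2510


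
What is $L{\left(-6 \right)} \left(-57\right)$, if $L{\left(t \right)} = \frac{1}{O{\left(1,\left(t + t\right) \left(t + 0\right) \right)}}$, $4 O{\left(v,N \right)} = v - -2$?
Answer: $-76$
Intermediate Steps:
$O{\left(v,N \right)} = \frac{1}{2} + \frac{v}{4}$ ($O{\left(v,N \right)} = \frac{v - -2}{4} = \frac{v + 2}{4} = \frac{2 + v}{4} = \frac{1}{2} + \frac{v}{4}$)
$L{\left(t \right)} = \frac{4}{3}$ ($L{\left(t \right)} = \frac{1}{\frac{1}{2} + \frac{1}{4} \cdot 1} = \frac{1}{\frac{1}{2} + \frac{1}{4}} = \frac{1}{\frac{3}{4}} = \frac{4}{3}$)
$L{\left(-6 \right)} \left(-57\right) = \frac{4}{3} \left(-57\right) = -76$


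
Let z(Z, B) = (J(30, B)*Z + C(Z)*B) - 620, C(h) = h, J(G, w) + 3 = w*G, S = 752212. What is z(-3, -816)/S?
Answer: 75277/752212 ≈ 0.10007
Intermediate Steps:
J(G, w) = -3 + G*w (J(G, w) = -3 + w*G = -3 + G*w)
z(Z, B) = -620 + B*Z + Z*(-3 + 30*B) (z(Z, B) = ((-3 + 30*B)*Z + Z*B) - 620 = (Z*(-3 + 30*B) + B*Z) - 620 = (B*Z + Z*(-3 + 30*B)) - 620 = -620 + B*Z + Z*(-3 + 30*B))
z(-3, -816)/S = (-620 - 3*(-3) + 31*(-816)*(-3))/752212 = (-620 + 9 + 75888)*(1/752212) = 75277*(1/752212) = 75277/752212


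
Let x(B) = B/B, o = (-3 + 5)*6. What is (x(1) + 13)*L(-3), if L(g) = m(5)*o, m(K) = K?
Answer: 840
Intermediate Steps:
o = 12 (o = 2*6 = 12)
x(B) = 1
L(g) = 60 (L(g) = 5*12 = 60)
(x(1) + 13)*L(-3) = (1 + 13)*60 = 14*60 = 840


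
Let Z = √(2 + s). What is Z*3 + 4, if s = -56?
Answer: 4 + 9*I*√6 ≈ 4.0 + 22.045*I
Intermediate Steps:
Z = 3*I*√6 (Z = √(2 - 56) = √(-54) = 3*I*√6 ≈ 7.3485*I)
Z*3 + 4 = (3*I*√6)*3 + 4 = 9*I*√6 + 4 = 4 + 9*I*√6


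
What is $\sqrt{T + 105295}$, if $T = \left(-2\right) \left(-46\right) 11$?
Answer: $\sqrt{106307} \approx 326.05$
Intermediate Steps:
$T = 1012$ ($T = 92 \cdot 11 = 1012$)
$\sqrt{T + 105295} = \sqrt{1012 + 105295} = \sqrt{106307}$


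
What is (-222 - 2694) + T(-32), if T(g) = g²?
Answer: -1892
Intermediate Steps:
(-222 - 2694) + T(-32) = (-222 - 2694) + (-32)² = -2916 + 1024 = -1892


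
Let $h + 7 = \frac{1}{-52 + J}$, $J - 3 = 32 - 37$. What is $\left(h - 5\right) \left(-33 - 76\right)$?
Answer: $\frac{70741}{54} \approx 1310.0$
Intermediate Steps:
$J = -2$ ($J = 3 + \left(32 - 37\right) = 3 - 5 = -2$)
$h = - \frac{379}{54}$ ($h = -7 + \frac{1}{-52 - 2} = -7 + \frac{1}{-54} = -7 - \frac{1}{54} = - \frac{379}{54} \approx -7.0185$)
$\left(h - 5\right) \left(-33 - 76\right) = \left(- \frac{379}{54} - 5\right) \left(-33 - 76\right) = \left(- \frac{649}{54}\right) \left(-109\right) = \frac{70741}{54}$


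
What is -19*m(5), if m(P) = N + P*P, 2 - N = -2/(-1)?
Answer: -475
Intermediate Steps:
N = 0 (N = 2 - (-2)/(-1) = 2 - (-2)*(-1) = 2 - 1*2 = 2 - 2 = 0)
m(P) = P² (m(P) = 0 + P*P = 0 + P² = P²)
-19*m(5) = -19*5² = -19*25 = -475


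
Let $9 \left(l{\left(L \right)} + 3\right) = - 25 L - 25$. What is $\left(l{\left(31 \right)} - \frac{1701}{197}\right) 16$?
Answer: $- \frac{2851648}{1773} \approx -1608.4$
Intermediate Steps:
$l{\left(L \right)} = - \frac{52}{9} - \frac{25 L}{9}$ ($l{\left(L \right)} = -3 + \frac{- 25 L - 25}{9} = -3 + \frac{-25 - 25 L}{9} = -3 - \left(\frac{25}{9} + \frac{25 L}{9}\right) = - \frac{52}{9} - \frac{25 L}{9}$)
$\left(l{\left(31 \right)} - \frac{1701}{197}\right) 16 = \left(\left(- \frac{52}{9} - \frac{775}{9}\right) - \frac{1701}{197}\right) 16 = \left(- \frac{827}{9} - \frac{1701}{197}\right) 16 = \left(- \frac{178228}{1773}\right) 16 = - \frac{2851648}{1773}$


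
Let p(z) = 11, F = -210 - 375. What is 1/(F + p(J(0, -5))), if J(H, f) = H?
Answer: -1/574 ≈ -0.0017422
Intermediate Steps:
F = -585
1/(F + p(J(0, -5))) = 1/(-585 + 11) = 1/(-574) = -1/574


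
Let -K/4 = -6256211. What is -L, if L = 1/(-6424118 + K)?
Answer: -1/18600726 ≈ -5.3761e-8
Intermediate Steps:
K = 25024844 (K = -4*(-6256211) = 25024844)
L = 1/18600726 (L = 1/(-6424118 + 25024844) = 1/18600726 ≈ 5.3761e-8)
-L = -1*1/18600726 = -1/18600726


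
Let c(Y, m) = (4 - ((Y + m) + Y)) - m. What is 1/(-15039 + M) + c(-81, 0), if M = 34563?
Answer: 3240985/19524 ≈ 166.00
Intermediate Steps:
c(Y, m) = 4 - 2*Y - 2*m (c(Y, m) = (4 - (m + 2*Y)) - m = (4 + (-m - 2*Y)) - m = (4 - m - 2*Y) - m = 4 - 2*Y - 2*m)
1/(-15039 + M) + c(-81, 0) = 1/(-15039 + 34563) + (4 - 2*(-81) - 2*0) = 1/19524 + (4 + 162 + 0) = 1/19524 + 166 = 3240985/19524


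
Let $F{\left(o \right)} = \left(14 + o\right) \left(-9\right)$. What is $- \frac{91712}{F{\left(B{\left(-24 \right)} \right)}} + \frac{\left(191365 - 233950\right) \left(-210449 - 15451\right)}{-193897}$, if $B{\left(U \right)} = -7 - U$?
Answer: $- \frac{2666183786836}{54097263} \approx -49285.0$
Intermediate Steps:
$F{\left(o \right)} = -126 - 9 o$
$- \frac{91712}{F{\left(B{\left(-24 \right)} \right)}} + \frac{\left(191365 - 233950\right) \left(-210449 - 15451\right)}{-193897} = - \frac{91712}{-126 - 9 \left(-7 - -24\right)} + \frac{\left(191365 - 233950\right) \left(-210449 - 15451\right)}{-193897} = - \frac{91712}{-126 - 9 \left(-7 + 24\right)} + \left(-42585\right) \left(-225900\right) \left(- \frac{1}{193897}\right) = - \frac{91712}{-126 - 153} + 9619951500 \left(- \frac{1}{193897}\right) = - \frac{91712}{-126 - 153} - \frac{9619951500}{193897} = - \frac{91712}{-279} - \frac{9619951500}{193897} = \left(-91712\right) \left(- \frac{1}{279}\right) - \frac{9619951500}{193897} = \frac{91712}{279} - \frac{9619951500}{193897} = - \frac{2666183786836}{54097263}$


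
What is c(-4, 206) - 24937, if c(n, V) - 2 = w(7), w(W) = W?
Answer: -24928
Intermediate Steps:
c(n, V) = 9 (c(n, V) = 2 + 7 = 9)
c(-4, 206) - 24937 = 9 - 24937 = -24928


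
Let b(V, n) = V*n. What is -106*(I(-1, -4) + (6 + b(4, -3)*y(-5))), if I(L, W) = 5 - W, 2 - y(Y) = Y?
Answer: 7314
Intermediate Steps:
y(Y) = 2 - Y
-106*(I(-1, -4) + (6 + b(4, -3)*y(-5))) = -106*((5 - 1*(-4)) + (6 + (4*(-3))*(2 - 1*(-5)))) = -106*((5 + 4) + (6 - 12*(2 + 5))) = -106*(9 + (6 - 12*7)) = -106*(9 + (6 - 84)) = -106*(9 - 78) = -106*(-69) = 7314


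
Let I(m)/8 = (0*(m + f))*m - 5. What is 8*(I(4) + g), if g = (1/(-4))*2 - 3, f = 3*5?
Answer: -348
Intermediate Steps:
f = 15
g = -7/2 (g = (1*(-¼))*2 - 3 = -¼*2 - 3 = -½ - 3 = -7/2 ≈ -3.5000)
I(m) = -40 (I(m) = 8*((0*(m + 15))*m - 5) = 8*((0*(15 + m))*m - 5) = 8*(0*m - 5) = 8*(0 - 5) = 8*(-5) = -40)
8*(I(4) + g) = 8*(-40 - 7/2) = 8*(-87/2) = -348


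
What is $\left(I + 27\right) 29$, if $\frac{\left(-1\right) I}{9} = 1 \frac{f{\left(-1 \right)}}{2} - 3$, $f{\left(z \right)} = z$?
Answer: $\frac{3393}{2} \approx 1696.5$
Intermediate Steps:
$I = \frac{63}{2}$ ($I = - 9 \left(1 \left(- \frac{1}{2}\right) - 3\right) = - 9 \left(- \frac{1}{2} - 3\right) = \left(-9\right) \left(- \frac{7}{2}\right) = \frac{63}{2} \approx 31.5$)
$\left(I + 27\right) 29 = \left(\frac{63}{2} + 27\right) 29 = \frac{117}{2} \cdot 29 = \frac{3393}{2}$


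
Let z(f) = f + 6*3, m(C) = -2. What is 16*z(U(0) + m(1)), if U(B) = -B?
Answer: 256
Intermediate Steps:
z(f) = 18 + f (z(f) = f + 18 = 18 + f)
16*z(U(0) + m(1)) = 16*(18 + (-1*0 - 2)) = 16*(18 + (0 - 2)) = 16*(18 - 2) = 16*16 = 256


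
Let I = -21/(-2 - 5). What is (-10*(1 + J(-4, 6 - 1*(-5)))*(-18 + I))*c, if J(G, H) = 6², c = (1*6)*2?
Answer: 66600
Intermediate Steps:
c = 12 (c = 6*2 = 12)
J(G, H) = 36
I = 3 (I = -21/(-7) = -21*(-⅐) = 3)
(-10*(1 + J(-4, 6 - 1*(-5)))*(-18 + I))*c = -10*(1 + 36)*(-18 + 3)*12 = -370*(-15)*12 = -10*(-555)*12 = 5550*12 = 66600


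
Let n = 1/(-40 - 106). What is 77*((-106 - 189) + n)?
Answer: -3316467/146 ≈ -22716.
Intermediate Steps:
n = -1/146 (n = 1/(-146) = -1/146 ≈ -0.0068493)
77*((-106 - 189) + n) = 77*((-106 - 189) - 1/146) = 77*(-295 - 1/146) = 77*(-43071/146) = -3316467/146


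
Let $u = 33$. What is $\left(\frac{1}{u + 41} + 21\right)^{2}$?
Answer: $\frac{2418025}{5476} \approx 441.57$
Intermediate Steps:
$\left(\frac{1}{u + 41} + 21\right)^{2} = \left(\frac{1}{33 + 41} + 21\right)^{2} = \left(\frac{1}{74} + 21\right)^{2} = \left(\frac{1555}{74}\right)^{2} = \frac{2418025}{5476}$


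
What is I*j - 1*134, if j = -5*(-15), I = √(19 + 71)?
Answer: -134 + 225*√10 ≈ 577.51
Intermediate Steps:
I = 3*√10 (I = √90 = 3*√10 ≈ 9.4868)
j = 75
I*j - 1*134 = (3*√10)*75 - 1*134 = 225*√10 - 134 = -134 + 225*√10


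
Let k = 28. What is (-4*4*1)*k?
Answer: -448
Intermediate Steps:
(-4*4*1)*k = (-4*4*1)*28 = -16*1*28 = -16*28 = -448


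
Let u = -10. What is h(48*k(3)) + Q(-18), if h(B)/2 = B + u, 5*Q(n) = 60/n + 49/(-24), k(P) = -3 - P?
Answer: -23883/40 ≈ -597.08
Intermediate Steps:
Q(n) = -49/120 + 12/n (Q(n) = (60/n + 49/(-24))/5 = (60/n + 49*(-1/24))/5 = (60/n - 49/24)/5 = (-49/24 + 60/n)/5 = -49/120 + 12/n)
h(B) = -20 + 2*B (h(B) = 2*(B - 10) = 2*(-10 + B) = -20 + 2*B)
h(48*k(3)) + Q(-18) = (-20 + 2*(48*(-3 - 1*3))) + (-49/120 + 12/(-18)) = (-20 + 2*(48*(-3 - 3))) + (-49/120 + 12*(-1/18)) = (-20 + 2*(48*(-6))) + (-49/120 - ⅔) = (-20 + 2*(-288)) - 43/40 = (-20 - 576) - 43/40 = -596 - 43/40 = -23883/40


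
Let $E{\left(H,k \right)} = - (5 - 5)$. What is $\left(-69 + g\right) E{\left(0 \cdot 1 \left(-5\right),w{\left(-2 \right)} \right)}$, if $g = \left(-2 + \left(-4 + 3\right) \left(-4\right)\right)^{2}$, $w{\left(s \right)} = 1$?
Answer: $0$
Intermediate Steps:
$E{\left(H,k \right)} = 0$ ($E{\left(H,k \right)} = - (5 - 5) = \left(-1\right) 0 = 0$)
$g = 4$ ($g = \left(-2 - -4\right)^{2} = \left(-2 + 4\right)^{2} = 2^{2} = 4$)
$\left(-69 + g\right) E{\left(0 \cdot 1 \left(-5\right),w{\left(-2 \right)} \right)} = \left(-69 + 4\right) 0 = \left(-65\right) 0 = 0$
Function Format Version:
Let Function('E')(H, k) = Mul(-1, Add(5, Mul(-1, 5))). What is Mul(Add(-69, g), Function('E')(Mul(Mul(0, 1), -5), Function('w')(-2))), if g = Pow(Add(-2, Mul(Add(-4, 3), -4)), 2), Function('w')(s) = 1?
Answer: 0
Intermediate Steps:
Function('E')(H, k) = 0 (Function('E')(H, k) = Mul(-1, Add(5, -5)) = Mul(-1, 0) = 0)
g = 4 (g = Pow(Add(-2, Mul(-1, -4)), 2) = Pow(Add(-2, 4), 2) = Pow(2, 2) = 4)
Mul(Add(-69, g), Function('E')(Mul(Mul(0, 1), -5), Function('w')(-2))) = Mul(Add(-69, 4), 0) = Mul(-65, 0) = 0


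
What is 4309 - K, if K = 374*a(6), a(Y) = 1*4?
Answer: 2813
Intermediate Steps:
a(Y) = 4
K = 1496 (K = 374*4 = 1496)
4309 - K = 4309 - 1*1496 = 4309 - 1496 = 2813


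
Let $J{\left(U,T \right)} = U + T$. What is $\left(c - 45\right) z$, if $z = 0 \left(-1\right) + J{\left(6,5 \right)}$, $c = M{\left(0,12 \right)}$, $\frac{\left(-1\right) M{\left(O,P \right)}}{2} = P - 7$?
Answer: $-605$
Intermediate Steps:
$M{\left(O,P \right)} = 14 - 2 P$ ($M{\left(O,P \right)} = - 2 \left(P - 7\right) = - 2 \left(-7 + P\right) = 14 - 2 P$)
$J{\left(U,T \right)} = T + U$
$c = -10$ ($c = 14 - 24 = -10$)
$z = 11$ ($z = 0 \left(-1\right) + \left(5 + 6\right) = 0 + 11 = 11$)
$\left(c - 45\right) z = \left(-10 - 45\right) 11 = \left(-55\right) 11 = -605$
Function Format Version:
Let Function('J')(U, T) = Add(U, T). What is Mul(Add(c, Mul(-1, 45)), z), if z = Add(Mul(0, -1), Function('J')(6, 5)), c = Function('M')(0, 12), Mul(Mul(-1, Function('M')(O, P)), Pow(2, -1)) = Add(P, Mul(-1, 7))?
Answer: -605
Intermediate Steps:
Function('M')(O, P) = Add(14, Mul(-2, P)) (Function('M')(O, P) = Mul(-2, Add(P, Mul(-1, 7))) = Mul(-2, Add(P, -7)) = Mul(-2, Add(-7, P)) = Add(14, Mul(-2, P)))
Function('J')(U, T) = Add(T, U)
c = -10 (c = Add(14, Mul(-2, 12)) = Add(14, -24) = -10)
z = 11 (z = Add(Mul(0, -1), Add(5, 6)) = Add(0, 11) = 11)
Mul(Add(c, Mul(-1, 45)), z) = Mul(Add(-10, Mul(-1, 45)), 11) = Mul(Add(-10, -45), 11) = Mul(-55, 11) = -605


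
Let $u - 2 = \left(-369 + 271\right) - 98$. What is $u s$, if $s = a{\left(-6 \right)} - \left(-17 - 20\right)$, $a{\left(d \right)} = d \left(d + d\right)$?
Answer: $-21146$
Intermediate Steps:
$a{\left(d \right)} = 2 d^{2}$ ($a{\left(d \right)} = d 2 d = 2 d^{2}$)
$s = 109$ ($s = 2 \left(-6\right)^{2} - \left(-17 - 20\right) = 2 \cdot 36 - \left(-17 - 20\right) = 72 - -37 = 72 + 37 = 109$)
$u = -194$ ($u = 2 + \left(\left(-369 + 271\right) - 98\right) = 2 - 196 = -194$)
$u s = \left(-194\right) 109 = -21146$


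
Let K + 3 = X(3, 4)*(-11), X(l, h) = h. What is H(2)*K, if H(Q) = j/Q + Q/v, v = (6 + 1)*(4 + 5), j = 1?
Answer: -3149/126 ≈ -24.992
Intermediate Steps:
v = 63 (v = 7*9 = 63)
K = -47 (K = -3 + 4*(-11) = -3 - 44 = -47)
H(Q) = 1/Q + Q/63
H(2)*K = (1/2 + (1/63)*2)*(-47) = (½ + 2/63)*(-47) = (67/126)*(-47) = -3149/126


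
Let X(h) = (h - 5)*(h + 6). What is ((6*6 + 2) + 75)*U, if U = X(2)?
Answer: -2712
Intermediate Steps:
X(h) = (-5 + h)*(6 + h)
U = -24 (U = -30 + 2 + 2² = -30 + 2 + 4 = -24)
((6*6 + 2) + 75)*U = ((6*6 + 2) + 75)*(-24) = ((36 + 2) + 75)*(-24) = (38 + 75)*(-24) = 113*(-24) = -2712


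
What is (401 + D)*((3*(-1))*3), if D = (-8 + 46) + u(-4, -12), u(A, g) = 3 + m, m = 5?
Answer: -4023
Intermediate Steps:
u(A, g) = 8 (u(A, g) = 3 + 5 = 8)
D = 46 (D = (-8 + 46) + 8 = 38 + 8 = 46)
(401 + D)*((3*(-1))*3) = (401 + 46)*((3*(-1))*3) = 447*(-3*3) = 447*(-9) = -4023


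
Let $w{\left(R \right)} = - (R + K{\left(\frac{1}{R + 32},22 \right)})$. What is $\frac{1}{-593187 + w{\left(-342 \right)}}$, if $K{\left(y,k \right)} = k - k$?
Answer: $- \frac{1}{592845} \approx -1.6868 \cdot 10^{-6}$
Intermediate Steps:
$K{\left(y,k \right)} = 0$
$w{\left(R \right)} = - R$ ($w{\left(R \right)} = - (R + 0) = - R$)
$\frac{1}{-593187 + w{\left(-342 \right)}} = \frac{1}{-593187 - -342} = \frac{1}{-593187 + 342} = \frac{1}{-592845} = - \frac{1}{592845}$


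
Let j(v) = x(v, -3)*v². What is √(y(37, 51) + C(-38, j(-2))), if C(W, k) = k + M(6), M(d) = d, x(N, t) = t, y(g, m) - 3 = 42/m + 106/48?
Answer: √1326/204 ≈ 0.17850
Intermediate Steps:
y(g, m) = 125/24 + 42/m (y(g, m) = 3 + (42/m + 106/48) = 3 + (42/m + 106*(1/48)) = 3 + (42/m + 53/24) = 3 + (53/24 + 42/m) = 125/24 + 42/m)
j(v) = -3*v²
C(W, k) = 6 + k (C(W, k) = k + 6 = 6 + k)
√(y(37, 51) + C(-38, j(-2))) = √((125/24 + 42/51) + (6 - 3*(-2)²)) = √((125/24 + 42*(1/51)) + (6 - 3*4)) = √((125/24 + 14/17) + (6 - 12)) = √(2461/408 - 6) = √(13/408) = √1326/204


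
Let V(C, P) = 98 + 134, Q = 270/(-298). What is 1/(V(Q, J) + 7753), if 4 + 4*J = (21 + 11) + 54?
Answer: 1/7985 ≈ 0.00012523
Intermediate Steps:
Q = -135/149 (Q = 270*(-1/298) = -135/149 ≈ -0.90604)
J = 41/2 (J = -1 + ((21 + 11) + 54)/4 = -1 + (32 + 54)/4 = -1 + (¼)*86 = -1 + 43/2 = 41/2 ≈ 20.500)
V(C, P) = 232
1/(V(Q, J) + 7753) = 1/(232 + 7753) = 1/7985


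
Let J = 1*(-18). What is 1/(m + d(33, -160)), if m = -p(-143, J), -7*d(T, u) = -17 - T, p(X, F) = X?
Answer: 7/1051 ≈ 0.0066603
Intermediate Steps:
J = -18
d(T, u) = 17/7 + T/7 (d(T, u) = -(-17 - T)/7 = 17/7 + T/7)
m = 143 (m = -1*(-143) = 143)
1/(m + d(33, -160)) = 1/(143 + (17/7 + (1/7)*33)) = 1/(143 + (17/7 + 33/7)) = 1/(143 + 50/7) = 1/(1051/7) = 7/1051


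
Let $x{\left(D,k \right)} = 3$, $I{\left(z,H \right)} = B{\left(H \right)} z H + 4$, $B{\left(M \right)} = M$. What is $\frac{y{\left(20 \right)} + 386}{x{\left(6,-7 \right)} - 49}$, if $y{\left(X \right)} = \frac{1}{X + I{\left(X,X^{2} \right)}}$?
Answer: $- \frac{1235209265}{147201104} \approx -8.3913$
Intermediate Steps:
$I{\left(z,H \right)} = 4 + z H^{2}$ ($I{\left(z,H \right)} = H z H + 4 = z H^{2} + 4 = 4 + z H^{2}$)
$y{\left(X \right)} = \frac{1}{4 + X + X^{5}}$ ($y{\left(X \right)} = \frac{1}{X + \left(4 + X \left(X^{2}\right)^{2}\right)} = \frac{1}{X + \left(4 + X X^{4}\right)} = \frac{1}{X + \left(4 + X^{5}\right)} = \frac{1}{4 + X + X^{5}}$)
$\frac{y{\left(20 \right)} + 386}{x{\left(6,-7 \right)} - 49} = \frac{\frac{1}{4 + 20 + 20^{5}} + 386}{3 - 49} = \frac{\frac{1}{4 + 20 + 3200000} + 386}{-46} = \left(\frac{1}{3200024} + 386\right) \left(- \frac{1}{46}\right) = \frac{1235209265}{3200024} \left(- \frac{1}{46}\right) = - \frac{1235209265}{147201104}$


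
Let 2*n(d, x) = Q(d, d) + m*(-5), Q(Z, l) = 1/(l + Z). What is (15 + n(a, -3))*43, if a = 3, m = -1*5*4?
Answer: 33583/12 ≈ 2798.6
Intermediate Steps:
Q(Z, l) = 1/(Z + l)
m = -20 (m = -5*4 = -20)
n(d, x) = 50 + 1/(4*d) (n(d, x) = (1/(d + d) - 20*(-5))/2 = (1/(2*d) + 100)/2 = (100 + 1/(2*d))/2 = 50 + 1/(4*d))
(15 + n(a, -3))*43 = (15 + (50 + (¼)/3))*43 = (15 + (50 + (¼)*(⅓)))*43 = (15 + (50 + 1/12))*43 = (15 + 601/12)*43 = (781/12)*43 = 33583/12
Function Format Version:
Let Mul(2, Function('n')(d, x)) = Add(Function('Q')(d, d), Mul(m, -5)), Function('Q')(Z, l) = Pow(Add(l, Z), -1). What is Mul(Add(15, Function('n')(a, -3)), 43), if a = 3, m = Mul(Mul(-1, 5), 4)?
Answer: Rational(33583, 12) ≈ 2798.6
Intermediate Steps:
Function('Q')(Z, l) = Pow(Add(Z, l), -1)
m = -20 (m = Mul(-5, 4) = -20)
Function('n')(d, x) = Add(50, Mul(Rational(1, 4), Pow(d, -1))) (Function('n')(d, x) = Mul(Rational(1, 2), Add(Pow(Add(d, d), -1), Mul(-20, -5))) = Mul(Rational(1, 2), Add(Pow(Mul(2, d), -1), 100)) = Mul(Rational(1, 2), Add(Mul(Rational(1, 2), Pow(d, -1)), 100)) = Mul(Rational(1, 2), Add(100, Mul(Rational(1, 2), Pow(d, -1)))) = Add(50, Mul(Rational(1, 4), Pow(d, -1))))
Mul(Add(15, Function('n')(a, -3)), 43) = Mul(Add(15, Add(50, Mul(Rational(1, 4), Pow(3, -1)))), 43) = Mul(Add(15, Add(50, Mul(Rational(1, 4), Rational(1, 3)))), 43) = Mul(Add(15, Add(50, Rational(1, 12))), 43) = Mul(Add(15, Rational(601, 12)), 43) = Mul(Rational(781, 12), 43) = Rational(33583, 12)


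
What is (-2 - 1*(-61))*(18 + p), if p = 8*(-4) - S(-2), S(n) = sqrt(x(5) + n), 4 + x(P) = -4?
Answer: -826 - 59*I*sqrt(10) ≈ -826.0 - 186.57*I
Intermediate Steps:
x(P) = -8 (x(P) = -4 - 4 = -8)
S(n) = sqrt(-8 + n)
p = -32 - I*sqrt(10) (p = 8*(-4) - sqrt(-8 - 2) = -32 - sqrt(-10) = -32 - I*sqrt(10) ≈ -32.0 - 3.1623*I)
(-2 - 1*(-61))*(18 + p) = (-2 - 1*(-61))*(18 + (-32 - I*sqrt(10))) = (-2 + 61)*(-14 - I*sqrt(10)) = 59*(-14 - I*sqrt(10)) = -826 - 59*I*sqrt(10)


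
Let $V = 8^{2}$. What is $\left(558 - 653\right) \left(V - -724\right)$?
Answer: $-74860$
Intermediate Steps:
$V = 64$
$\left(558 - 653\right) \left(V - -724\right) = \left(558 - 653\right) \left(64 - -724\right) = \left(558 - 653\right) \left(64 + 724\right) = \left(558 - 653\right) 788 = \left(-95\right) 788 = -74860$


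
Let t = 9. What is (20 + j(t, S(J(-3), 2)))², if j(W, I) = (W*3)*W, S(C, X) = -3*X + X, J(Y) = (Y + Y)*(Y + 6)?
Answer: 69169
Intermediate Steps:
J(Y) = 2*Y*(6 + Y) (J(Y) = (2*Y)*(6 + Y) = 2*Y*(6 + Y))
S(C, X) = -2*X
j(W, I) = 3*W² (j(W, I) = (3*W)*W = 3*W²)
(20 + j(t, S(J(-3), 2)))² = (20 + 3*9²)² = (20 + 3*81)² = (20 + 243)² = 263² = 69169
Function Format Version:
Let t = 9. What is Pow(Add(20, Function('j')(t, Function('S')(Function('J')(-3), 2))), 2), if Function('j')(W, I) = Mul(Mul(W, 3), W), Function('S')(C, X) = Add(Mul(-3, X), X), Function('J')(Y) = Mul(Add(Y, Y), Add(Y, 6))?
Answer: 69169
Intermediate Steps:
Function('J')(Y) = Mul(2, Y, Add(6, Y)) (Function('J')(Y) = Mul(Mul(2, Y), Add(6, Y)) = Mul(2, Y, Add(6, Y)))
Function('S')(C, X) = Mul(-2, X)
Function('j')(W, I) = Mul(3, Pow(W, 2)) (Function('j')(W, I) = Mul(Mul(3, W), W) = Mul(3, Pow(W, 2)))
Pow(Add(20, Function('j')(t, Function('S')(Function('J')(-3), 2))), 2) = Pow(Add(20, Mul(3, Pow(9, 2))), 2) = Pow(Add(20, Mul(3, 81)), 2) = Pow(Add(20, 243), 2) = Pow(263, 2) = 69169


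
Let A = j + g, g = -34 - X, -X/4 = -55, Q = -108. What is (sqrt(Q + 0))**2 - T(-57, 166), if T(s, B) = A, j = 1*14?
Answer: 132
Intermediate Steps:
X = 220 (X = -4*(-55) = 220)
g = -254 (g = -34 - 1*220 = -34 - 220 = -254)
j = 14
A = -240 (A = 14 - 254 = -240)
T(s, B) = -240
(sqrt(Q + 0))**2 - T(-57, 166) = (sqrt(-108 + 0))**2 - 1*(-240) = (sqrt(-108))**2 + 240 = (6*I*sqrt(3))**2 + 240 = -108 + 240 = 132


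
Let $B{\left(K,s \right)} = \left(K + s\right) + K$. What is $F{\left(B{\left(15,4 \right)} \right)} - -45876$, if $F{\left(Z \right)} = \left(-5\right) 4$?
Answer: $45856$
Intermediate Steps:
$B{\left(K,s \right)} = s + 2 K$
$F{\left(Z \right)} = -20$
$F{\left(B{\left(15,4 \right)} \right)} - -45876 = -20 - -45876 = -20 + 45876 = 45856$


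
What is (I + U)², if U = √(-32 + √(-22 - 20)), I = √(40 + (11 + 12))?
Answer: (√(-32 + I*√42) + 3*√7)² ≈ 40.047 + 96.735*I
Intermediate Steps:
I = 3*√7 (I = √(40 + 23) = √63 = 3*√7 ≈ 7.9373)
U = √(-32 + I*√42) (U = √(-32 + √(-42)) = √(-32 + I*√42) ≈ 0.56994 + 5.6855*I)
(I + U)² = (3*√7 + √(-32 + I*√42))² = (√(-32 + I*√42) + 3*√7)²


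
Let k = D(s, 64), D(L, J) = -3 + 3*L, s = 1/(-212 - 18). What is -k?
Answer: 693/230 ≈ 3.0130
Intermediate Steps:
s = -1/230 (s = 1/(-230) = -1/230 ≈ -0.0043478)
k = -693/230 (k = -3 + 3*(-1/230) = -3 - 3/230 = -693/230 ≈ -3.0130)
-k = -1*(-693/230) = 693/230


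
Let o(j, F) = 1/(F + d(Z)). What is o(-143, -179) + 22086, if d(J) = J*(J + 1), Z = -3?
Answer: 3820877/173 ≈ 22086.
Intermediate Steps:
d(J) = J*(1 + J)
o(j, F) = 1/(6 + F) (o(j, F) = 1/(F - 3*(1 - 3)) = 1/(F - 3*(-2)) = 1/(F + 6) = 1/(6 + F))
o(-143, -179) + 22086 = 1/(6 - 179) + 22086 = 1/(-173) + 22086 = -1/173 + 22086 = 3820877/173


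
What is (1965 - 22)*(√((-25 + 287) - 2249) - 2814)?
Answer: -5467602 + 1943*I*√1987 ≈ -5.4676e+6 + 86611.0*I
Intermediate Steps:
(1965 - 22)*(√((-25 + 287) - 2249) - 2814) = 1943*(√(262 - 2249) - 2814) = 1943*(√(-1987) - 2814) = 1943*(I*√1987 - 2814) = 1943*(-2814 + I*√1987) = -5467602 + 1943*I*√1987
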